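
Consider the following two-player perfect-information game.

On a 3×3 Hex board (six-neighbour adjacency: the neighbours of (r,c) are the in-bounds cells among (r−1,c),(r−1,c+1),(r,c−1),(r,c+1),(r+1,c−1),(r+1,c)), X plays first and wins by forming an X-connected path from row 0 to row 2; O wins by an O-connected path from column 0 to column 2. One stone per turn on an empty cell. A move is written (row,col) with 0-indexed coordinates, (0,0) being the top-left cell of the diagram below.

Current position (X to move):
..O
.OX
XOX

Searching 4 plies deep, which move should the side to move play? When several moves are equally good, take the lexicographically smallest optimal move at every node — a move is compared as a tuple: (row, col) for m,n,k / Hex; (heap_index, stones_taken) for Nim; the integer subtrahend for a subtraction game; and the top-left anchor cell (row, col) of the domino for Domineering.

X's best at [..O/.OX/XOX]: (1,0)

[..O/.OX/XOX] X move#1: (0,0):-1/X.O/.OX/XOX, (0,1):-1/.XO/.OX/XOX, (1,0):+1/..O/XOX/XOX*
[..O/XOX/XOX] O move#2: (0,0):-1/O.O/XOX/XOX*, (0,1):-1/.OO/XOX/XOX
[O.O/XOX/XOX] X move#3: (0,1):+1/OXO/XOX/XOX*
[OXO/XOX/XOX] end (terminal -1, O#4); searched ..O/.OX/XOX to 4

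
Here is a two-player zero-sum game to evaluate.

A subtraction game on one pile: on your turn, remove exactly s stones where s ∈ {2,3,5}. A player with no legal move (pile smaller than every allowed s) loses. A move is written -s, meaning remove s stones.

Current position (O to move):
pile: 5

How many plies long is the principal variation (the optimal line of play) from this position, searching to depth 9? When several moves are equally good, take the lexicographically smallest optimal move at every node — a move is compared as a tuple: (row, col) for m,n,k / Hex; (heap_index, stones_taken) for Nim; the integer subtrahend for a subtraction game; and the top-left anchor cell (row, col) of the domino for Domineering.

PV length from [5]: 1 ply

[5] O move#1: -2:-1/3, -3:-1/2, -5:+1/0*
[0] end (terminal -1, X#2); searched 5 to 9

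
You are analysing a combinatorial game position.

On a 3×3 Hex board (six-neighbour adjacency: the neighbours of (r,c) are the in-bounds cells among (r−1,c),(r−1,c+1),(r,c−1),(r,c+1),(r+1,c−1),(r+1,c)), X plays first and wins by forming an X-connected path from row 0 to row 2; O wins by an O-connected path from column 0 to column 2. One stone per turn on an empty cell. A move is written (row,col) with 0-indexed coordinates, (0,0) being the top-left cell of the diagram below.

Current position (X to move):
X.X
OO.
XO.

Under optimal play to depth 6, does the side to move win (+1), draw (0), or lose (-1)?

p1 X@[X.X/OO./XO.]: (0,1)[XXX/OO./XO.]-1* (1,2)[X.X/OOX/XO.]-1 (2,2)[X.X/OO./XOX]-1
p2 O@[XXX/OO./XO.]: (1,2)[XXX/OOO/XO.]+1* (2,2)[XXX/OO./XOO]+1
p3 X@[XXX/OOO/XO.] terminal -1; root [X.X/OO./XO.] d6

value(X.X/OO./XO., X) = -1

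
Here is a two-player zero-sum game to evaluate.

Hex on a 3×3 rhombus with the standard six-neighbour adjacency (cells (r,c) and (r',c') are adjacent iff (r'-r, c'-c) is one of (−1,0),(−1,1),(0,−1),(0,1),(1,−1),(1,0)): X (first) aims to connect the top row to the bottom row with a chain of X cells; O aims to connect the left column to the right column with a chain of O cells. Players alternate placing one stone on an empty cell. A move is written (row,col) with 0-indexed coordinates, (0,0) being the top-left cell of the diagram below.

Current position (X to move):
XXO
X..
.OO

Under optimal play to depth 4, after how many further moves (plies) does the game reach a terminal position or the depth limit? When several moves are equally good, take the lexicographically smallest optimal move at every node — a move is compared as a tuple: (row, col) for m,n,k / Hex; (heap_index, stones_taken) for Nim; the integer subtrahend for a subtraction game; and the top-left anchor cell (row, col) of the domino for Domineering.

[XXO/X../.OO] X move#1: (1,1):-1/XXO/XX./.OO, (1,2):-1/XXO/X.X/.OO, (2,0):+1/XXO/X../XOO*
[XXO/X../XOO] end (terminal -1, O#2); searched XXO/X../.OO to 4

PV length from [XXO/X../.OO]: 1 ply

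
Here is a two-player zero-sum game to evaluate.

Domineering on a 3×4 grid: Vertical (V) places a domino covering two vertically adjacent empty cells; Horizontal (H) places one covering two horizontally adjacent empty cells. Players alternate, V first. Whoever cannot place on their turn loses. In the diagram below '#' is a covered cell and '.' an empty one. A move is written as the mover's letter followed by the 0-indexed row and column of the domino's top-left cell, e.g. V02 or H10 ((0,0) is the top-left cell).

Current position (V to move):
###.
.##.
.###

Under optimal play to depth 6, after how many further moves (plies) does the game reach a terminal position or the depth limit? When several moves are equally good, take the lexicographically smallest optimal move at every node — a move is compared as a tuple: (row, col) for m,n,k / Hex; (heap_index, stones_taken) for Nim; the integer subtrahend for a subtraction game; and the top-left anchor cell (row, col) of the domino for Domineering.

[###./.##./.###] V move#1: V03:+1/####/.###/.###*, V10:+1/###./###./####
[####/.###/.###] end (terminal -1, H#2); searched ###./.##./.### to 6

PV length from [###./.##./.###]: 1 ply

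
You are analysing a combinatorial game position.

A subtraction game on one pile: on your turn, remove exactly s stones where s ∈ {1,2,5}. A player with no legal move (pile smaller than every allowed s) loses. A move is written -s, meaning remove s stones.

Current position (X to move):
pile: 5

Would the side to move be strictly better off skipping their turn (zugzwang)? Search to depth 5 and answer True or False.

p1 X@[5]: -1[4]-1 -2[3]+1* -5[0]+1
p2 O@[3]: -1[2]-1* -2[1]-1
p3 X@[2]: -1[1]-1 -2[0]+1*
p4 O@[0] terminal -1; root [5] d5
pass branch (O moves first from the same position):
  | p1 O@[5]: -1[4]-1 -2[3]+1* -5[0]+1
  | p2 X@[3]: -1[2]-1* -2[1]-1
  | p3 O@[2]: -1[1]-1 -2[0]+1*
  | p4 X@[0] terminal -1; root [5] d5
X moving scores +1; X passing scores -1

zugzwang(5, X) = False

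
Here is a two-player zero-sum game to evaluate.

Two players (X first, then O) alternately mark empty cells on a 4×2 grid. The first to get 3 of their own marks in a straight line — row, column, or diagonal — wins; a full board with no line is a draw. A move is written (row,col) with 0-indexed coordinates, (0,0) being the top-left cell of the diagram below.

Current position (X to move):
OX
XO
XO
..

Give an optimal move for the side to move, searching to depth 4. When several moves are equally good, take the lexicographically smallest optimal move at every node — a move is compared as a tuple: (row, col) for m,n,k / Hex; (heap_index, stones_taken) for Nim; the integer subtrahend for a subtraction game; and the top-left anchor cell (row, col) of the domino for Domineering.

p1 X@[OX/XO/XO/..]: (3,0)[OX/XO/XO/X.]+1* (3,1)[OX/XO/XO/.X]+0
p2 O@[OX/XO/XO/X.] terminal -1; root [OX/XO/XO/..] d4

X's best at [OX/XO/XO/..]: (3,0)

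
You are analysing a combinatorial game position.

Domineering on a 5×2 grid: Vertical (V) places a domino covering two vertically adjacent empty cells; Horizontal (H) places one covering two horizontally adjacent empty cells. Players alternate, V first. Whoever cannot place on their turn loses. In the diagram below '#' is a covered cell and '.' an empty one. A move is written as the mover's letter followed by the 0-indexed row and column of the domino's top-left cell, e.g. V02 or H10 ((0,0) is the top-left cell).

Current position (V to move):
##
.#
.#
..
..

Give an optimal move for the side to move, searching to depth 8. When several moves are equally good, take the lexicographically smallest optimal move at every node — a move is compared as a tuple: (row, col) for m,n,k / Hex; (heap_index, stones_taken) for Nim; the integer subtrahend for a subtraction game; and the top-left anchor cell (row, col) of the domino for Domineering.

[##/.#/.#/../..] V move#1: V10:-1/##/##/##/../.., V20:-1/##/.#/##/#./.., V30:+1/##/.#/.#/#./#.*, V31:+1/##/.#/.#/.#/.#
[##/.#/.#/#./#.] end (terminal -1, H#2); searched ##/.#/.#/../.. to 8

V's best at [##/.#/.#/../..]: V30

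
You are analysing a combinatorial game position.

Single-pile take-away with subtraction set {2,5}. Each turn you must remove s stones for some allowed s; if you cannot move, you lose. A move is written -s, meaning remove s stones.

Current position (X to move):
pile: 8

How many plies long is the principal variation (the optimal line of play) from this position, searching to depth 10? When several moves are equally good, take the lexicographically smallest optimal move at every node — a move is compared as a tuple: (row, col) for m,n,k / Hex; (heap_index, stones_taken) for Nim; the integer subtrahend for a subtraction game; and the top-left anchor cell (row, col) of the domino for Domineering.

PV length from [8]: 4 plies

ply 1, X at 8 | -2=-1→6*; -5=-1→3
ply 2, O at 6 | -2=+1→4*; -5=+1→1
ply 3, X at 4 | -2=-1→2*
ply 4, O at 2 | -2=+1→0*
ply 5: 0 is terminal -1 (X); from 8 depth 10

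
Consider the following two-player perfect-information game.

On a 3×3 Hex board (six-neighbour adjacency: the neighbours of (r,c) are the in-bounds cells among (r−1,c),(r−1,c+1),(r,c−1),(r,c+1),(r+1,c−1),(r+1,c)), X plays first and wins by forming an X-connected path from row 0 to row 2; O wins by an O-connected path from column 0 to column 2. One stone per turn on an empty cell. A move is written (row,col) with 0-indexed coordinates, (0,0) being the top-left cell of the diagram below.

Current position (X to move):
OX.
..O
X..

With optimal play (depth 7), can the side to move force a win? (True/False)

X winning at [OX./..O/X..]: True

[OX./..O/X..] X move#1: (0,2):+1/OXX/..O/X..*, (1,0):+1/OX./X.O/X.., (1,1):+1/OX./.XO/X.., (2,1):+1/OX./..O/XX., (2,2):+1/OX./..O/X.X
[OXX/..O/X..] O move#2: (1,0):-1/OXX/O.O/X..*, (1,1):-1/OXX/.OO/X.., (2,1):-1/OXX/..O/XO., (2,2):-1/OXX/..O/X.O
[OXX/O.O/X..] X move#3: (1,1):+1/OXX/OXO/X..*, (2,1):-1/OXX/O.O/XX., (2,2):-1/OXX/O.O/X.X
[OXX/OXO/X..] end (terminal -1, O#4); searched OX./..O/X.. to 7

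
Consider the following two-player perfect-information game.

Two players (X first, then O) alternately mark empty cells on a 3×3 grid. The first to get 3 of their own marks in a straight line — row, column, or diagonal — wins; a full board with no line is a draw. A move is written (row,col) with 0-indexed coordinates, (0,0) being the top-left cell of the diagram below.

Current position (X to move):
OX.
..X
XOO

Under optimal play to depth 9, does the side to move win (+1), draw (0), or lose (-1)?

value(OX./..X/XOO, X) = +1

p1 X@[OX./..X/XOO]: (0,2)[OXX/..X/XOO]-1 (1,0)[OX./X.X/XOO]-1 (1,1)[OX./.XX/XOO]+1*
p2 O@[OX./.XX/XOO]: (0,2)[OXO/.XX/XOO]-1* (1,0)[OX./OXX/XOO]-1
p3 X@[OXO/.XX/XOO]: (1,0)[OXO/XXX/XOO]+1*
p4 O@[OXO/XXX/XOO] terminal -1; root [OX./..X/XOO] d9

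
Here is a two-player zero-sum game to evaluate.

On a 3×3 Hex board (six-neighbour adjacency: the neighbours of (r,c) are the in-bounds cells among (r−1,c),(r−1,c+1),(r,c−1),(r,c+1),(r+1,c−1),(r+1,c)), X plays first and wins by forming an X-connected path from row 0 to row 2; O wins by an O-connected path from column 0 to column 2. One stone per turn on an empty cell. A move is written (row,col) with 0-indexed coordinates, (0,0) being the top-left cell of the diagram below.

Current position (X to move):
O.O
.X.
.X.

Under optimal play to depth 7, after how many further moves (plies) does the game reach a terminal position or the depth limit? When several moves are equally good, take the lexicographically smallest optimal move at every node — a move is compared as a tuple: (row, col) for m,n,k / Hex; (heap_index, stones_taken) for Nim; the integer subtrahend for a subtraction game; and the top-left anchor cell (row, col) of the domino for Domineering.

PV length from [O.O/.X./.X.]: 1 ply

[O.O/.X./.X.] X move#1: (0,1):+1/OXO/.X./.X.*, (1,0):-1/O.O/XX./.X., (1,2):-1/O.O/.XX/.X., (2,0):-1/O.O/.X./XX., (2,2):-1/O.O/.X./.XX
[OXO/.X./.X.] end (terminal -1, O#2); searched O.O/.X./.X. to 7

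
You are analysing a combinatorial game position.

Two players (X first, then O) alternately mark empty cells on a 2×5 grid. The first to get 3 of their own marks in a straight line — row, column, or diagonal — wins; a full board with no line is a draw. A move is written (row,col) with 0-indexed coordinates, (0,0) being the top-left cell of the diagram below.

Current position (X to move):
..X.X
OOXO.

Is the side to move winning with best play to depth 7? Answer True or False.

X winning at [..X.X/OOXO.]: True

[..X.X/OOXO.] X move#1: (0,0):+1/X.X.X/OOXO.*, (0,1):+1/.XX.X/OOXO., (0,3):+1/..XXX/OOXO., (1,4):+0/..X.X/OOXOX
[X.X.X/OOXO.] O move#2: (0,1):-1/XOX.X/OOXO.*, (0,3):-1/X.XOX/OOXO., (1,4):-1/X.X.X/OOXOO
[XOX.X/OOXO.] X move#3: (0,3):+1/XOXXX/OOXO.*, (1,4):+0/XOX.X/OOXOX
[XOXXX/OOXO.] end (terminal -1, O#4); searched ..X.X/OOXO. to 7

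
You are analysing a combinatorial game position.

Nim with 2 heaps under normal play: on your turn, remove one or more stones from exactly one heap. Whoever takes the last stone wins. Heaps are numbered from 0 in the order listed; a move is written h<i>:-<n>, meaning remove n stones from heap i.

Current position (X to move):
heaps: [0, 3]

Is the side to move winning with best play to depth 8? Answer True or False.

X winning at [(0,3)]: True

[(0,3)] X move#1: h1:-1:-1/(0,2), h1:-2:-1/(0,1), h1:-3:+1/(0,0)*
[(0,0)] end (terminal -1, O#2); searched (0,3) to 8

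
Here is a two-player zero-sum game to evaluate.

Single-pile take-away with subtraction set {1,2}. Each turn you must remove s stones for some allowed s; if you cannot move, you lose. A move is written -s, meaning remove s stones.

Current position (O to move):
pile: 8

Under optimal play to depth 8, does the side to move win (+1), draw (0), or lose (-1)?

value(8, O) = +1

p1 O@[8]: -1[7]-1 -2[6]+1*
p2 X@[6]: -1[5]-1* -2[4]-1
p3 O@[5]: -1[4]-1 -2[3]+1*
p4 X@[3]: -1[2]-1* -2[1]-1
p5 O@[2]: -1[1]-1 -2[0]+1*
p6 X@[0] terminal -1; root [8] d8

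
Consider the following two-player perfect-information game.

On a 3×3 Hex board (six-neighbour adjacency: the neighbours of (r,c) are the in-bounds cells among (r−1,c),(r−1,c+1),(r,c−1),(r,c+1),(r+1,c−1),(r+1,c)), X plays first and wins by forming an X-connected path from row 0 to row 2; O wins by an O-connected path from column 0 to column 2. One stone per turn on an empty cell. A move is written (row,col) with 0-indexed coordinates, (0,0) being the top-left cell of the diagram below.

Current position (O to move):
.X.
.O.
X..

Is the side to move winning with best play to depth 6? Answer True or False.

p1 O@[.X./.O./X..]: (0,0)[OX./.O./X..]-1 (0,2)[.XO/.O./X..]-1 (1,0)[.X./OO./X..]+1* (1,2)[.X./.OO/X..]-1 (2,1)[.X./.O./XO.]-1 (2,2)[.X./.O./X.O]-1
p2 X@[.X./OO./X..]: (0,0)[XX./OO./X..]-1* (0,2)[.XX/OO./X..]-1 (1,2)[.X./OOX/X..]-1 (2,1)[.X./OO./XX.]-1 (2,2)[.X./OO./X.X]-1
p3 O@[XX./OO./X..]: (0,2)[XXO/OO./X..]+1* (1,2)[XX./OOO/X..]+1 (2,1)[XX./OO./XO.]+1 (2,2)[XX./OO./X.O]+1
p4 X@[XXO/OO./X..] terminal -1; root [.X./.O./X..] d6

O winning at [.X./.O./X..]: True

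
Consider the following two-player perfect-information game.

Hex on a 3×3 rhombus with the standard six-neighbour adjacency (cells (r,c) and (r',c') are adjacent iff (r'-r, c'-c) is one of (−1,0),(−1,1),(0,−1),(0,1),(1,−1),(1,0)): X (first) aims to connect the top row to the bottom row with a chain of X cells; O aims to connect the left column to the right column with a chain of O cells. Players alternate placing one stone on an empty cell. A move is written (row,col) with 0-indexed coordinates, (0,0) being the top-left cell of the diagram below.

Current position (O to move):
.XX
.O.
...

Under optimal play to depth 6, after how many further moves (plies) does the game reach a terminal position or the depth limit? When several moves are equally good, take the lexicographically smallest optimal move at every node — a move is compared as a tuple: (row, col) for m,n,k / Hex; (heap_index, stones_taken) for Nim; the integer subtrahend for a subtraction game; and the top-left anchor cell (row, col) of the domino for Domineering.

ply 1, O at .XX/.O./... | (0,0)=-1→OXX/.O./...; (1,0)=-1→.XX/OO./...; (1,2)=+1→.XX/.OO/...*; (2,0)=-1→.XX/.O./O..; (2,1)=+1→.XX/.O./.O.; (2,2)=+1→.XX/.O./..O
ply 2, X at .XX/.OO/... | (0,0)=-1→XXX/.OO/...*; (1,0)=-1→.XX/XOO/...; (2,0)=-1→.XX/.OO/X..; (2,1)=-1→.XX/.OO/.X.; (2,2)=-1→.XX/.OO/..X
ply 3, O at XXX/.OO/... | (1,0)=+1→XXX/OOO/...*; (2,0)=+1→XXX/.OO/O..; (2,1)=+1→XXX/.OO/.O.; (2,2)=+1→XXX/.OO/..O
ply 4: XXX/OOO/... is terminal -1 (X); from .XX/.O./... depth 6

PV length from [.XX/.O./...]: 3 plies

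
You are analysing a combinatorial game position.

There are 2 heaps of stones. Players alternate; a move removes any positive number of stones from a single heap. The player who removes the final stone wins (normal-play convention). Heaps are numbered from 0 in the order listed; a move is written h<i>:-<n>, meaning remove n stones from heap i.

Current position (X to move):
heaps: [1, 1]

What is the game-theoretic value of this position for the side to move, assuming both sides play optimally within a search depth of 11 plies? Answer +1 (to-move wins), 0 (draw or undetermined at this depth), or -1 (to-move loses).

value((1,1), X) = -1

p1 X@[(1,1)]: h0:-1[(0,1)]-1* h1:-1[(1,0)]-1
p2 O@[(0,1)]: h1:-1[(0,0)]+1*
p3 X@[(0,0)] terminal -1; root [(1,1)] d11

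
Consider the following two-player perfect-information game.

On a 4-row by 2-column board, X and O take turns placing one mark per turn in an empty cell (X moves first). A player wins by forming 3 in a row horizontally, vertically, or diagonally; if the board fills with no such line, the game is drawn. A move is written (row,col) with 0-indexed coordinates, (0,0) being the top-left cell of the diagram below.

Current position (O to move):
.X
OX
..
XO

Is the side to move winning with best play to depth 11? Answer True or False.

[.X/OX/../XO] O move#1: (0,0):-1/OX/OX/../XO, (2,0):-1/.X/OX/O./XO, (2,1):+0/.X/OX/.O/XO*
[.X/OX/.O/XO] X move#2: (0,0):+0/XX/OX/.O/XO*, (2,0):+0/.X/OX/XO/XO
[XX/OX/.O/XO] O move#3: (2,0):+0/XX/OX/OO/XO*
[XX/OX/OO/XO] end (terminal +0, X#4); searched .X/OX/../XO to 11

O winning at [.X/OX/../XO]: False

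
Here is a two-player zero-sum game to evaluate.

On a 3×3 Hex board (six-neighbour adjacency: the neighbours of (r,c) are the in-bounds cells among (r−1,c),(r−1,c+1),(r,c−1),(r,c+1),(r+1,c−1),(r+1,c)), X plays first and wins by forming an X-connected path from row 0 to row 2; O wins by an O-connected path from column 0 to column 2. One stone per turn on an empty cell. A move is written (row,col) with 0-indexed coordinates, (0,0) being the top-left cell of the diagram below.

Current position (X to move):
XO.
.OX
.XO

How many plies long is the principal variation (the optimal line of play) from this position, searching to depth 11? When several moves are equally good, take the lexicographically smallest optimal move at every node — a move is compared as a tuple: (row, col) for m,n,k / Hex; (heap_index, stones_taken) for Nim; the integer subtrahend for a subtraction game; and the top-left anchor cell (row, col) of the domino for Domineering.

PV length from [XO./.OX/.XO]: 1 ply

p1 X@[XO./.OX/.XO]: (0,2)[XOX/.OX/.XO]+1* (1,0)[XO./XOX/.XO]+1 (2,0)[XO./.OX/XXO]+1
p2 O@[XOX/.OX/.XO] terminal -1; root [XO./.OX/.XO] d11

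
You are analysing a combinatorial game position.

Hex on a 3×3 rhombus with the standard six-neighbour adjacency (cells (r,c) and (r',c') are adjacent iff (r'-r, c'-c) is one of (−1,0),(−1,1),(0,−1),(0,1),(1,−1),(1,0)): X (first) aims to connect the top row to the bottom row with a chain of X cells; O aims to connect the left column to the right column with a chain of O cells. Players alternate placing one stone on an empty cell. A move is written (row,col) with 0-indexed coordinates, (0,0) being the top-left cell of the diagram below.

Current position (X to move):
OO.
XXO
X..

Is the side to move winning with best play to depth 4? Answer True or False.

X winning at [OO./XXO/X..]: True

p1 X@[OO./XXO/X..]: (0,2)[OOX/XXO/X..]+1* (2,1)[OO./XXO/XX.]-1 (2,2)[OO./XXO/X.X]-1
p2 O@[OOX/XXO/X..] terminal -1; root [OO./XXO/X..] d4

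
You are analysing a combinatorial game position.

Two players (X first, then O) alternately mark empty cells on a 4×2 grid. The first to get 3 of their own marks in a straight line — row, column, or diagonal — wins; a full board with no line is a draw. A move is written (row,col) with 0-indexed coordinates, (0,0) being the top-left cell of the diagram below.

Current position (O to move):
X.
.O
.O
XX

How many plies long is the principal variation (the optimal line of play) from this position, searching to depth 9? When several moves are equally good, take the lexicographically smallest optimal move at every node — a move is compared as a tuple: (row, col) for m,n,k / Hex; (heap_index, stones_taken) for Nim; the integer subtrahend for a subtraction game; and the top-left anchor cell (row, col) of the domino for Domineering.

p1 O@[X./.O/.O/XX]: (0,1)[XO/.O/.O/XX]+1* (1,0)[X./OO/.O/XX]+0 (2,0)[X./.O/OO/XX]+0
p2 X@[XO/.O/.O/XX] terminal -1; root [X./.O/.O/XX] d9

PV length from [X./.O/.O/XX]: 1 ply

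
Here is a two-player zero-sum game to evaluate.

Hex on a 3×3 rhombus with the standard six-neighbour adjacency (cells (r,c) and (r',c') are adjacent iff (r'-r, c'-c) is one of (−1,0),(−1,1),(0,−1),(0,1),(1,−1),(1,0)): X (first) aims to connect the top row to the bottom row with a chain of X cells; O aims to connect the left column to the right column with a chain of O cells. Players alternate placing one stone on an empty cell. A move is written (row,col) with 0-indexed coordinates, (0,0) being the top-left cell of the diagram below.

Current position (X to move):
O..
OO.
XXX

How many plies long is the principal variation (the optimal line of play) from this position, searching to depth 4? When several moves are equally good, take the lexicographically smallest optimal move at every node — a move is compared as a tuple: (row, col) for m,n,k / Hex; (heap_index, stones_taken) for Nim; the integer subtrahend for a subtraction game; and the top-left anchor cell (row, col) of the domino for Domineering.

PV length from [O../OO./XXX]: 2 plies

p1 X@[O../OO./XXX]: (0,1)[OX./OO./XXX]-1* (0,2)[O.X/OO./XXX]-1 (1,2)[O../OOX/XXX]-1
p2 O@[OX./OO./XXX]: (0,2)[OXO/OO./XXX]+1* (1,2)[OX./OOO/XXX]+1
p3 X@[OXO/OO./XXX] terminal -1; root [O../OO./XXX] d4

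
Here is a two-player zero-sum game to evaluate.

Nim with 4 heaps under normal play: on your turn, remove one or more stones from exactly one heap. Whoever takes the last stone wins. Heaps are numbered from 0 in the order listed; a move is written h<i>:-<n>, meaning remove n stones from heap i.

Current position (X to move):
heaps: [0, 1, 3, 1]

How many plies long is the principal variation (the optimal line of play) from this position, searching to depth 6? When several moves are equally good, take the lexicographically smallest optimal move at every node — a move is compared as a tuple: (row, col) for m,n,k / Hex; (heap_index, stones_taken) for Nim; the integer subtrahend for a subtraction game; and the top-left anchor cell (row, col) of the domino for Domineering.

PV length from [(0,1,3,1)]: 3 plies

p1 X@[(0,1,3,1)]: h1:-1[(0,0,3,1)]-1 h2:-1[(0,1,2,1)]-1 h2:-2[(0,1,1,1)]-1 h2:-3[(0,1,0,1)]+1* h3:-1[(0,1,3,0)]-1
p2 O@[(0,1,0,1)]: h1:-1[(0,0,0,1)]-1* h3:-1[(0,1,0,0)]-1
p3 X@[(0,0,0,1)]: h3:-1[(0,0,0,0)]+1*
p4 O@[(0,0,0,0)] terminal -1; root [(0,1,3,1)] d6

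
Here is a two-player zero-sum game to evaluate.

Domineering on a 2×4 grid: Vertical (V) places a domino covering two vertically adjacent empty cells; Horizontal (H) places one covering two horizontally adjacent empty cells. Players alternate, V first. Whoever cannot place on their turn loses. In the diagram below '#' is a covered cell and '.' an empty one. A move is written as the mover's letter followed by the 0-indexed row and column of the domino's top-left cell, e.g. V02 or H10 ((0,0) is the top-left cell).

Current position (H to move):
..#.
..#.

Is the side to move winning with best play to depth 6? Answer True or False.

H winning at [..#./..#.]: True

p1 H@[..#./..#.]: H00[###./..#.]+1* H10[..#./###.]+1
p2 V@[###./..#.]: V03[####/..##]-1*
p3 H@[####/..##]: H10[####/####]+1*
p4 V@[####/####] terminal -1; root [..#./..#.] d6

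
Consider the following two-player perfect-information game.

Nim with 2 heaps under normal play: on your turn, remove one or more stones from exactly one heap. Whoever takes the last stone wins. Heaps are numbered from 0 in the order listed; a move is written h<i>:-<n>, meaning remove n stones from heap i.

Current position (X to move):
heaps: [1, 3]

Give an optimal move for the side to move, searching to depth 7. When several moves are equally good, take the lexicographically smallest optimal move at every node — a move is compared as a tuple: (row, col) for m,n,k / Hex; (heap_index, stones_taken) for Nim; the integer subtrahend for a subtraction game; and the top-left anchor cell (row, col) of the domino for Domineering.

X's best at [(1,3)]: h1:-2

[(1,3)] X move#1: h0:-1:-1/(0,3), h1:-1:-1/(1,2), h1:-2:+1/(1,1)*, h1:-3:-1/(1,0)
[(1,1)] O move#2: h0:-1:-1/(0,1)*, h1:-1:-1/(1,0)
[(0,1)] X move#3: h1:-1:+1/(0,0)*
[(0,0)] end (terminal -1, O#4); searched (1,3) to 7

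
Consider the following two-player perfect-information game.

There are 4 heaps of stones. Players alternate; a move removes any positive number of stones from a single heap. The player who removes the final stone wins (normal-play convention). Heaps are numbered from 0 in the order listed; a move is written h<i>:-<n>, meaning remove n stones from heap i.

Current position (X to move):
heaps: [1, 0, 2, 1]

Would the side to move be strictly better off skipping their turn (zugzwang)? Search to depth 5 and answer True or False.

ply 1, X at (1,0,2,1) | h0:-1=-1→(0,0,2,1); h2:-1=-1→(1,0,1,1); h2:-2=+1→(1,0,0,1)*; h3:-1=-1→(1,0,2,0)
ply 2, O at (1,0,0,1) | h0:-1=-1→(0,0,0,1)*; h3:-1=-1→(1,0,0,0)
ply 3, X at (0,0,0,1) | h3:-1=+1→(0,0,0,0)*
ply 4: (0,0,0,0) is terminal -1 (O); from (1,0,2,1) depth 5
if X skipped the turn, O would face:
~ ply 1, O at (1,0,2,1) | h0:-1=-1→(0,0,2,1); h2:-1=-1→(1,0,1,1); h2:-2=+1→(1,0,0,1)*; h3:-1=-1→(1,0,2,0)
~ ply 2, X at (1,0,0,1) | h0:-1=-1→(0,0,0,1)*; h3:-1=-1→(1,0,0,0)
~ ply 3, O at (0,0,0,1) | h3:-1=+1→(0,0,0,0)*
~ ply 4: (0,0,0,0) is terminal -1 (X); from (1,0,2,1) depth 5
compare (X): move=+1 vs pass=-1

zugzwang((1,0,2,1), X) = False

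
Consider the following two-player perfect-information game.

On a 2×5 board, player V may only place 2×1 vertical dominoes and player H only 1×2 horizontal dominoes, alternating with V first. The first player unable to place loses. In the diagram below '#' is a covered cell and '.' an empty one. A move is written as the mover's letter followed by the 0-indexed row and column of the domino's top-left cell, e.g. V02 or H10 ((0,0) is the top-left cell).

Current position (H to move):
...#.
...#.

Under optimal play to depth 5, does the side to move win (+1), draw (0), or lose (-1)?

p1 H@[...#./...#.]: H00[##.#./...#.]-1* H01[.###./...#.]-1 H10[...#./##.#.]-1 H11[...#./.###.]-1
p2 V@[##.#./...#.]: V02[####./..##.]+1* V04[##.##/...##]-1
p3 H@[####./..##.]: H10[####./####.]-1*
p4 V@[####./####.]: V04[#####/#####]+1*
p5 H@[#####/#####] terminal -1; root [...#./...#.] d5

value(...#./...#., H) = -1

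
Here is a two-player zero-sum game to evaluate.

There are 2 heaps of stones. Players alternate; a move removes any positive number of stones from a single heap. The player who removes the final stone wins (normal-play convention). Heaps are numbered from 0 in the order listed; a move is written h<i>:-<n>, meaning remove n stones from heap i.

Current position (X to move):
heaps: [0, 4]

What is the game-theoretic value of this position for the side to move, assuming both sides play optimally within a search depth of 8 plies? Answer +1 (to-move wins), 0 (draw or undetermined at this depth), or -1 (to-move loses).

[(0,4)] X move#1: h1:-1:-1/(0,3), h1:-2:-1/(0,2), h1:-3:-1/(0,1), h1:-4:+1/(0,0)*
[(0,0)] end (terminal -1, O#2); searched (0,4) to 8

value((0,4), X) = +1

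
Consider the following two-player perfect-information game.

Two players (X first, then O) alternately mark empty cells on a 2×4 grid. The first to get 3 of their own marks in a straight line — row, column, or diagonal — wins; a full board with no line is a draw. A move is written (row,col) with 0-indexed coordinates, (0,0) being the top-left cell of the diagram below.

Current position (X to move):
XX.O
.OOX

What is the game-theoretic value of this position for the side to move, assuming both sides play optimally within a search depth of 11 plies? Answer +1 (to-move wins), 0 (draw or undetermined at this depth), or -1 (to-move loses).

value(XX.O/.OOX, X) = +1

p1 X@[XX.O/.OOX]: (0,2)[XXXO/.OOX]+1* (1,0)[XX.O/XOOX]+0
p2 O@[XXXO/.OOX] terminal -1; root [XX.O/.OOX] d11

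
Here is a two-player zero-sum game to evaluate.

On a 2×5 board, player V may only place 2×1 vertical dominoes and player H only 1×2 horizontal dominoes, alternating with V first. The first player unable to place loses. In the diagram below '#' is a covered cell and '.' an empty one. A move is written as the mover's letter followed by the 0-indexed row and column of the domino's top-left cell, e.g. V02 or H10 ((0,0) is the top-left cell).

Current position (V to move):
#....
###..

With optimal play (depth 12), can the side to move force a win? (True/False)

ply 1, V at #..../###.. | V03=+1→#..#./####.*; V04=-1→#...#/###.#
ply 2, H at #..#./####. | H01=-1→####./####.*
ply 3, V at ####./####. | V04=+1→#####/#####*
ply 4: #####/##### is terminal -1 (H); from #..../###.. depth 12

V winning at [#..../###..]: True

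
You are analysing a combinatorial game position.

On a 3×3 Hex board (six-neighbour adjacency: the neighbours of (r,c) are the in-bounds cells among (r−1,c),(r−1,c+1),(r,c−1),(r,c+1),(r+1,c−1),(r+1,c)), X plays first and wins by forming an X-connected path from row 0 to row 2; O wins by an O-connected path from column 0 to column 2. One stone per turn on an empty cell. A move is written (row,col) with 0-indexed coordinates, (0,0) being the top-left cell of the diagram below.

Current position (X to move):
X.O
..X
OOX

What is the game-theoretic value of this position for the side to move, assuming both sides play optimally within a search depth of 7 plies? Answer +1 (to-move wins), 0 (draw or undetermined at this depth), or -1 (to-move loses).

value(X.O/..X/OOX, X) = +1

p1 X@[X.O/..X/OOX]: (0,1)[XXO/..X/OOX]-1 (1,0)[X.O/X.X/OOX]-1 (1,1)[X.O/.XX/OOX]+1*
p2 O@[X.O/.XX/OOX]: (0,1)[XOO/.XX/OOX]-1* (1,0)[X.O/OXX/OOX]-1
p3 X@[XOO/.XX/OOX]: (1,0)[XOO/XXX/OOX]+1*
p4 O@[XOO/XXX/OOX] terminal -1; root [X.O/..X/OOX] d7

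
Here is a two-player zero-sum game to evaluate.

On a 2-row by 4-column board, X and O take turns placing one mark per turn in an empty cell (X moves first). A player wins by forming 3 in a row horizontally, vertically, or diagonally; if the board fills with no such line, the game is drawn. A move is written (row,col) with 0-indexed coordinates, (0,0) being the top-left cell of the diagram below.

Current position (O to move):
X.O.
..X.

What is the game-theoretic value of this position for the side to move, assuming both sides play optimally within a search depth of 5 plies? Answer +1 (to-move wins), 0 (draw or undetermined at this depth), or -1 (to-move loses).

p1 O@[X.O./..X.]: (0,1)[XOO./..X.]+0* (0,3)[X.OO/..X.]+0 (1,0)[X.O./O.X.]+0 (1,1)[X.O./.OX.]+0 (1,3)[X.O./..XO]+0
p2 X@[XOO./..X.]: (0,3)[XOOX/..X.]+0* (1,0)[XOO./X.X.]-1 (1,1)[XOO./.XX.]-1 (1,3)[XOO./..XX]-1
p3 O@[XOOX/..X.]: (1,0)[XOOX/O.X.]+0* (1,1)[XOOX/.OX.]+0 (1,3)[XOOX/..XO]+0
p4 X@[XOOX/O.X.]: (1,1)[XOOX/OXX.]+0* (1,3)[XOOX/O.XX]+0
p5 O@[XOOX/OXX.]: (1,3)[XOOX/OXXO]+0*
p6 X@[XOOX/OXXO] terminal +0; root [X.O./..X.] d5

value(X.O./..X., O) = 0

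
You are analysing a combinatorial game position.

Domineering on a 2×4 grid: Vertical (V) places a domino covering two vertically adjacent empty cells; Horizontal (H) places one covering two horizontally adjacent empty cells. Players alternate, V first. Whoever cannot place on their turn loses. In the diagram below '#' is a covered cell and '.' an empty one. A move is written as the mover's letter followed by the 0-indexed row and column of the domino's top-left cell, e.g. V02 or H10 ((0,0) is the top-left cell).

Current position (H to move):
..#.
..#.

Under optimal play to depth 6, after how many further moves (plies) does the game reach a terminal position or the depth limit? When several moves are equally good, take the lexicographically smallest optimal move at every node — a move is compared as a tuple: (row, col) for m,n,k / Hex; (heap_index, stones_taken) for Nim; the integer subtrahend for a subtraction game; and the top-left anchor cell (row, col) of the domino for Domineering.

PV length from [..#./..#.]: 3 plies

p1 H@[..#./..#.]: H00[###./..#.]+1* H10[..#./###.]+1
p2 V@[###./..#.]: V03[####/..##]-1*
p3 H@[####/..##]: H10[####/####]+1*
p4 V@[####/####] terminal -1; root [..#./..#.] d6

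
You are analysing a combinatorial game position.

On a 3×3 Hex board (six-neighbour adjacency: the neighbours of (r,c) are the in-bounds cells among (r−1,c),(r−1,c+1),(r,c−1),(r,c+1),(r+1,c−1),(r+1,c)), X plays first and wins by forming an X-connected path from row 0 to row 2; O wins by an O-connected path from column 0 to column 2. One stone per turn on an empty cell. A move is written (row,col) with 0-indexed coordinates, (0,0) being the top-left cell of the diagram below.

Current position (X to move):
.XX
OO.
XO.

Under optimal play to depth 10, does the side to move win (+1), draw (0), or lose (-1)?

ply 1, X at .XX/OO./XO. | (0,0)=-1→XXX/OO./XO.*; (1,2)=-1→.XX/OOX/XO.; (2,2)=-1→.XX/OO./XOX
ply 2, O at XXX/OO./XO. | (1,2)=+1→XXX/OOO/XO.*; (2,2)=+1→XXX/OO./XOO
ply 3: XXX/OOO/XO. is terminal -1 (X); from .XX/OO./XO. depth 10

value(.XX/OO./XO., X) = -1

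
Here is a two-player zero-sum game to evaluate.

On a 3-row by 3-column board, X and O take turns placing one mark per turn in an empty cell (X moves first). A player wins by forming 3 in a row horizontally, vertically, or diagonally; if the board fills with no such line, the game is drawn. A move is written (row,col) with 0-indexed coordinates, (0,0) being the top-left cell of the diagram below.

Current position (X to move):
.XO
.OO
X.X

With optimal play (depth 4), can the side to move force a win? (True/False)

ply 1, X at .XO/.OO/X.X | (0,0)=-1→XXO/.OO/X.X; (1,0)=+1→.XO/XOO/X.X*; (2,1)=+1→.XO/.OO/XXX
ply 2, O at .XO/XOO/X.X | (0,0)=-1→OXO/XOO/X.X*; (2,1)=-1→.XO/XOO/XOX
ply 3, X at OXO/XOO/X.X | (2,1)=+1→OXO/XOO/XXX*
ply 4: OXO/XOO/XXX is terminal -1 (O); from .XO/.OO/X.X depth 4

X winning at [.XO/.OO/X.X]: True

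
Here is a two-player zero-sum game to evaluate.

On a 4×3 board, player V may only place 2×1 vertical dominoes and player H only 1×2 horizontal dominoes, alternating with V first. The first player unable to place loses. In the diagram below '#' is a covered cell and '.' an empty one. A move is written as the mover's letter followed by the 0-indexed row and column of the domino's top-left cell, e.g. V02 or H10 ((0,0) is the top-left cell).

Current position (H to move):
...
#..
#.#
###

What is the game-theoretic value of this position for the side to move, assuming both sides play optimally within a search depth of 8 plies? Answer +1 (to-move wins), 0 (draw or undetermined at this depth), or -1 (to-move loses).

[.../#../#.#/###] H move#1: H00:-1/##./#../#.#/###, H01:-1/.##/#../#.#/###, H11:+1/.../###/#.#/###*
[.../###/#.#/###] end (terminal -1, V#2); searched .../#../#.#/### to 8

value(.../#../#.#/###, H) = +1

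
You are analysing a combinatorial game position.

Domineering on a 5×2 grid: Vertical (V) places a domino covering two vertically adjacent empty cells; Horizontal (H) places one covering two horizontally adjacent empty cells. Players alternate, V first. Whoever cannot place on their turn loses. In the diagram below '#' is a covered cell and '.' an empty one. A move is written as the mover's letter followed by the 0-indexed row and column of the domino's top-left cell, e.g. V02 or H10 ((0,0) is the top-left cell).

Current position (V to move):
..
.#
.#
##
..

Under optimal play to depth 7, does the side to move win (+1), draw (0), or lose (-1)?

value(../.#/.#/##/.., V) = -1

[../.#/.#/##/..] V move#1: V00:-1/#./##/.#/##/..*, V10:-1/../##/##/##/..
[#./##/.#/##/..] H move#2: H40:+1/#./##/.#/##/##*
[#./##/.#/##/##] end (terminal -1, V#3); searched ../.#/.#/##/.. to 7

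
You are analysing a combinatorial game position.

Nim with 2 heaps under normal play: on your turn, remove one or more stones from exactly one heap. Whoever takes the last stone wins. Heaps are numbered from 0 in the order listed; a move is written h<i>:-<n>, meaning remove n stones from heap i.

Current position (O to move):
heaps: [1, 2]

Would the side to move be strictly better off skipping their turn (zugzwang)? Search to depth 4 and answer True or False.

zugzwang((1,2), O) = False

p1 O@[(1,2)]: h0:-1[(0,2)]-1 h1:-1[(1,1)]+1* h1:-2[(1,0)]-1
p2 X@[(1,1)]: h0:-1[(0,1)]-1* h1:-1[(1,0)]-1
p3 O@[(0,1)]: h1:-1[(0,0)]+1*
p4 X@[(0,0)] terminal -1; root [(1,2)] d4
if O skipped the turn, X would face:
~ p1 X@[(1,2)]: h0:-1[(0,2)]-1 h1:-1[(1,1)]+1* h1:-2[(1,0)]-1
~ p2 O@[(1,1)]: h0:-1[(0,1)]-1* h1:-1[(1,0)]-1
~ p3 X@[(0,1)]: h1:-1[(0,0)]+1*
~ p4 O@[(0,0)] terminal -1; root [(1,2)] d4
compare (O): move=+1 vs pass=-1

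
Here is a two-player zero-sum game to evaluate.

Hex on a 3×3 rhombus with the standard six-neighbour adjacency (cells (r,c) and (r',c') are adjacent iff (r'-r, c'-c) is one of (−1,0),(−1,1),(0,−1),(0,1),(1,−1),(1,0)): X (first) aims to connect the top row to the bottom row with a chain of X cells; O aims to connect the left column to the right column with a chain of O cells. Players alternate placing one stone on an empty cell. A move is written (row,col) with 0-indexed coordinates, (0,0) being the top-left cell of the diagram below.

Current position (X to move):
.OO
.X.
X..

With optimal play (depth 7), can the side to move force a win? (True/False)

X winning at [.OO/.X./X..]: False

ply 1, X at .OO/.X./X.. | (0,0)=-1→XOO/.X./X..*; (1,0)=-1→.OO/XX./X..; (1,2)=-1→.OO/.XX/X..; (2,1)=-1→.OO/.X./XX.; (2,2)=-1→.OO/.X./X.X
ply 2, O at XOO/.X./X.. | (1,0)=+1→XOO/OX./X..*; (1,2)=-1→XOO/.XO/X..; (2,1)=-1→XOO/.X./XO.; (2,2)=-1→XOO/.X./X.O
ply 3: XOO/OX./X.. is terminal -1 (X); from .OO/.X./X.. depth 7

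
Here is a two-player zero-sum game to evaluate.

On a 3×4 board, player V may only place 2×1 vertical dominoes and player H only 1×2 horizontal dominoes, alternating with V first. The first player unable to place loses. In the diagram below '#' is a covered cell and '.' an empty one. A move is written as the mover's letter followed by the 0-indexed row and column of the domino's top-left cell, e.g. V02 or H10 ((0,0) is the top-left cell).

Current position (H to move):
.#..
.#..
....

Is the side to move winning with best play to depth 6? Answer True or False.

H winning at [.#../.#../....]: True

p1 H@[.#../.#../....]: H02[.###/.#../....]-1 H12[.#../.###/....]+1* H20[.#../.#../##..]-1 H21[.#../.#../.##.]-1 H22[.#../.#../..##]-1
p2 V@[.#../.###/....]: V00[##../####/....]-1* V10[.#../####/#...]-1
p3 H@[##../####/....]: H02[####/####/....]+1* H20[##../####/##..]+1 H21[##../####/.##.]+1 H22[##../####/..##]+1
p4 V@[####/####/....] terminal -1; root [.#../.#../....] d6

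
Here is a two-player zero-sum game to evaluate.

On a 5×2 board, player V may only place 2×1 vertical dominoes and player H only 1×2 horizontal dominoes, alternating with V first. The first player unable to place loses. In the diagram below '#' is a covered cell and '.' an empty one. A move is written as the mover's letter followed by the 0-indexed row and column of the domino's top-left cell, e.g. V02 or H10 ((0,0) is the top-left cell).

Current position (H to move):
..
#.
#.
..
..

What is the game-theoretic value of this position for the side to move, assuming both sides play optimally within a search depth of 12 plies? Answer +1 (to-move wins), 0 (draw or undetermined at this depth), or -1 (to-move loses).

value(../#./#./../.., H) = +1

ply 1, H at ../#./#./../.. | H00=-1→##/#./#./../..; H30=+1→../#./#./##/..*; H40=+1→../#./#./../##
ply 2, V at ../#./#./##/.. | V01=-1→.#/##/#./##/..*; V11=-1→../##/##/##/..
ply 3, H at .#/##/#./##/.. | H40=+1→.#/##/#./##/##*
ply 4: .#/##/#./##/## is terminal -1 (V); from ../#./#./../.. depth 12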